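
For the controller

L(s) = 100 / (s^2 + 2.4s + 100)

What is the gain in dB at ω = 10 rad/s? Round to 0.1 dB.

12.4 dB

At s = jω = j10:
quadratic: (j10)² + 2.4·j10 + 100 = 0 + j24 → |·| ≈ 24, ∠ ≈ 90.00°
|L| = 100 / 24 ≈ 4.1667
Gain = 20 log₁₀(4.1667) ≈ 12.40 dB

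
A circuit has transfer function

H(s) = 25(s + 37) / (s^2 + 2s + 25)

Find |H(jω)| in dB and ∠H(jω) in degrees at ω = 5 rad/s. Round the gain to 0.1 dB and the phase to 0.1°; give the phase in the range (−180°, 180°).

At s = jω = j5:
zero (s+37): 37 + j5 → |·| = √(37²+5²) = √1394 ≈ 37.336, ∠ = arctan(5/37) ≈ 7.70°
quadratic: (j5)² + 2·j5 + 25 = 0 + j10 → |·| ≈ 10, ∠ ≈ 90.00°
|H| = 25 · 37.336 / 10 ≈ 93.34
Gain = 20 log₁₀(93.34) ≈ 39.40 dB
∠H = 7.70° − 90.00° = -82.30°

39.4 dB, -82.3°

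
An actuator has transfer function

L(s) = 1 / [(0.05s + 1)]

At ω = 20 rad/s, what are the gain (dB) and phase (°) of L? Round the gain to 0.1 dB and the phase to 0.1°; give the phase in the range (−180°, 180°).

At ω = 20 rad/s:
pole (1 + j20·0.05) = 1 + j1 → |·| ≈ 1.4142, ∠ ≈ 45.00°
|L| = 1 · 1 / (1.4142) ≈ 0.70711
Gain = 20 log₁₀(0.70711) ≈ -3.01 dB
∠L = (0°) − (45.00°) = -45.00°

-3.0 dB, -45.0°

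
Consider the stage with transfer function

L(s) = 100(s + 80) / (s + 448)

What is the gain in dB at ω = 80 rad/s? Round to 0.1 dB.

At s = jω = j80:
zero (s+80): 80 + j80 → |·| = √(80²+80²) = √12800 ≈ 113.14, ∠ = arctan(80/80) ≈ 45.00°
pole (s+448): 448 + j80 → |·| = √(448²+80²) = √207104 ≈ 455.09, ∠ = arctan(80/448) ≈ 10.12°
|L| = 100 · 113.14 / 455.09 ≈ 24.861
Gain = 20 log₁₀(24.861) ≈ 27.91 dB

27.9 dB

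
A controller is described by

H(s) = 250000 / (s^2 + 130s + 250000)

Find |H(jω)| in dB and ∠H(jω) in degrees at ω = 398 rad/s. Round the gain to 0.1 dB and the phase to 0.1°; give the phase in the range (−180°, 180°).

7.5 dB, -29.5°

At s = jω = j398:
quadratic: (j398)² + 130·j398 + 250000 = 91596 + j51740 → |·| ≈ 1.052e+05, ∠ ≈ 29.46°
|H| = 250000 / 1.052e+05 ≈ 2.3764
Gain = 20 log₁₀(2.3764) ≈ 7.52 dB
∠H = 0.00° − 29.46° = -29.46°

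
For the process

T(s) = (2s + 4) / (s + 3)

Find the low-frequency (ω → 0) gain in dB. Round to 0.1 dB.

2.5 dB

T(0) = 4 / 3 ≈ 1.3333
20 log₁₀(1.3333) ≈ 2.50 dB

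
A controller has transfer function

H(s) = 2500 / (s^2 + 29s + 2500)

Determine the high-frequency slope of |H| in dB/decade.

Each pole contributes −20 dB/decade at high frequency; each zero contributes +20 dB/decade.
Net: 0 zero(s) − 2 pole(s) → -40 dB/decade.

-40 dB/decade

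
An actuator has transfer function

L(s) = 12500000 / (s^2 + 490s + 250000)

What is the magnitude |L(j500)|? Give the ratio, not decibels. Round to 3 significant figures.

At s = jω = j500:
quadratic: (j500)² + 490·j500 + 250000 = 0 + j245000 → |·| ≈ 2.45e+05, ∠ ≈ 90.00°
|L| = 12500000 / 2.45e+05 ≈ 51.02

51.0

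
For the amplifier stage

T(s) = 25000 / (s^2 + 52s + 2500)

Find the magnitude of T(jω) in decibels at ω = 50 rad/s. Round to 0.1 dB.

19.7 dB

At s = jω = j50:
quadratic: (j50)² + 52·j50 + 2500 = 0 + j2600 → |·| ≈ 2600, ∠ ≈ 90.00°
|T| = 25000 / 2600 ≈ 9.6154
Gain = 20 log₁₀(9.6154) ≈ 19.66 dB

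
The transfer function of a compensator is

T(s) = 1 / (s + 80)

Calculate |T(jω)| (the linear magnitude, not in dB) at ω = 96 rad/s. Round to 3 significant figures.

0.00800

Substitute s = j96:
Numerator: 1 = 1 + j0
Denominator: (j96) + 80 = 80 + j96
|N| = √(1² + 0²) ≈ 1, ∠N ≈ 0.00°
|D| = √(80² + 96²) ≈ 124.96, ∠D ≈ 50.19°
|T| = 1 / 124.96 ≈ 0.0080026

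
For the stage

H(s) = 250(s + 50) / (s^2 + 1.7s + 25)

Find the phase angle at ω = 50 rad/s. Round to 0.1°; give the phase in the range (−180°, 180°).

-133.0°

At s = jω = j50:
zero (s+50): 50 + j50 → |·| = √(50²+50²) = √5000 ≈ 70.711, ∠ = arctan(50/50) ≈ 45.00°
quadratic: (j50)² + 1.7·j50 + 25 = -2475 + j85 → |·| ≈ 2476.5, ∠ ≈ 178.03°
∠H = 45.00° − 178.03° = -133.03°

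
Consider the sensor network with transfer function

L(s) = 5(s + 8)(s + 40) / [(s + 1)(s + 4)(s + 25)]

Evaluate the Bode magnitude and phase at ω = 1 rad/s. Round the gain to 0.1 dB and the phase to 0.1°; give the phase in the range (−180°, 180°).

20.9 dB, -52.8°

At s = jω = j1:
zero (s+8): 8 + j1 → |·| = √(8²+1²) = √65 ≈ 8.0623, ∠ = arctan(1/8) ≈ 7.13°
zero (s+40): 40 + j1 → |·| = √(40²+1²) = √1601 ≈ 40.012, ∠ = arctan(1/40) ≈ 1.43°
pole (s+1): 1 + j1 → |·| = √(1²+1²) = √2 ≈ 1.4142, ∠ = arctan(1/1) ≈ 45.00°
pole (s+4): 4 + j1 → |·| = √(4²+1²) = √17 ≈ 4.1231, ∠ = arctan(1/4) ≈ 14.04°
pole (s+25): 25 + j1 → |·| = √(25²+1²) = √626 ≈ 25.02, ∠ = arctan(1/25) ≈ 2.29°
|L| = 5 · 322.59 / 145.89 ≈ 11.056
Gain = 20 log₁₀(11.056) ≈ 20.87 dB
∠L = 8.56° − 61.33° = -52.77°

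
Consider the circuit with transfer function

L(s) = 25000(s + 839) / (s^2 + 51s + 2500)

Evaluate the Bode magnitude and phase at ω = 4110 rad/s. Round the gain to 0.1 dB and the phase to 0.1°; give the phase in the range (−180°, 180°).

At s = jω = j4110:
zero (s+839): 839 + j4110 → |·| = √(839²+4110²) = √17596021 ≈ 4194.8, ∠ = arctan(4110/839) ≈ 78.46°
quadratic: (j4110)² + 51·j4110 + 2500 = -16889600 + j209610 → |·| ≈ 1.6891e+07, ∠ ≈ 179.29°
|L| = 25000 · 4194.8 / 1.6891e+07 ≈ 6.2086
Gain = 20 log₁₀(6.2086) ≈ 15.86 dB
∠L = 78.46° − 179.29° = -100.83°

15.9 dB, -100.8°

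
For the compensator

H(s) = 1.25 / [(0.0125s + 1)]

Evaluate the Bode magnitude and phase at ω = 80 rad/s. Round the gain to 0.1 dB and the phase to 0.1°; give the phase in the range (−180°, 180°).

At ω = 80 rad/s:
pole (1 + j80·0.0125) = 1 + j1 → |·| ≈ 1.4142, ∠ ≈ 45.00°
|H| = 1.25 · 1 / (1.4142) ≈ 0.88389
Gain = 20 log₁₀(0.88389) ≈ -1.07 dB
∠H = (0°) − (45.00°) = -45.00°

-1.1 dB, -45.0°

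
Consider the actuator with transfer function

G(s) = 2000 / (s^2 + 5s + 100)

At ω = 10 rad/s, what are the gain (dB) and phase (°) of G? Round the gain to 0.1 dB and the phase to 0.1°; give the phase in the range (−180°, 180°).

32.0 dB, -90.0°

At s = jω = j10:
quadratic: (j10)² + 5·j10 + 100 = 0 + j50 → |·| ≈ 50, ∠ ≈ 90.00°
|G| = 2000 / 50 ≈ 40
Gain = 20 log₁₀(40) ≈ 32.04 dB
∠G = 0.00° − 90.00° = -90.00°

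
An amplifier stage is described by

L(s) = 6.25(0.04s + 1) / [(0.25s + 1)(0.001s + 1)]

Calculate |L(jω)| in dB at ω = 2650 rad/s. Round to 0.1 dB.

At ω = 2650 rad/s:
zero (1 + j2650·0.04) = 1 + j106 → |·| ≈ 106, ∠ ≈ 89.46°
pole (1 + j2650·0.25) = 1 + j662.5 → |·| ≈ 662.5, ∠ ≈ 89.91°
pole (1 + j2650·0.001) = 1 + j2.65 → |·| ≈ 2.8324, ∠ ≈ 69.33°
|L| = 6.25 · 106 / (662.5 · 2.8324) ≈ 0.35306
Gain = 20 log₁₀(0.35306) ≈ -9.04 dB

-9.0 dB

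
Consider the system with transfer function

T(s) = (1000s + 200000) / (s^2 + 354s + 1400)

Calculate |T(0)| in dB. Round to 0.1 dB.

T(0) = 200000 / 1400 ≈ 142.86
20 log₁₀(142.86) ≈ 43.10 dB

43.1 dB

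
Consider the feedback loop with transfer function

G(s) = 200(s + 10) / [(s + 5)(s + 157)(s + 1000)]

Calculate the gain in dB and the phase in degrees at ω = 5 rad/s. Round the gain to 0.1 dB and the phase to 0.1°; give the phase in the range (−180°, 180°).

-53.9 dB, -20.5°

At s = jω = j5:
zero (s+10): 10 + j5 → |·| = √(10²+5²) = √125 ≈ 11.18, ∠ = arctan(5/10) ≈ 26.57°
pole (s+5): 5 + j5 → |·| = √(5²+5²) = √50 ≈ 7.0711, ∠ = arctan(5/5) ≈ 45.00°
pole (s+157): 157 + j5 → |·| = √(157²+5²) = √24674 ≈ 157.08, ∠ = arctan(5/157) ≈ 1.82°
pole (s+1000): 1000 + j5 → |·| = √(1000²+5²) = √1000025 ≈ 1000, ∠ = arctan(5/1000) ≈ 0.29°
|G| = 200 · 11.18 / 1.1107e+06 ≈ 0.0020131
Gain = 20 log₁₀(0.0020131) ≈ -53.92 dB
∠G = 26.57° − 47.11° = -20.54°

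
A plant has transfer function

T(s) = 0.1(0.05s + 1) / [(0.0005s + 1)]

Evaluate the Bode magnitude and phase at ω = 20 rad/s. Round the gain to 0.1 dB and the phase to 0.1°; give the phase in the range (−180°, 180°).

-17.0 dB, 44.4°

At ω = 20 rad/s:
zero (1 + j20·0.05) = 1 + j1 → |·| ≈ 1.4142, ∠ ≈ 45.00°
pole (1 + j20·0.0005) = 1 + j0.01 → |·| ≈ 1, ∠ ≈ 0.57°
|T| = 0.1 · 1.4142 / (1) ≈ 0.14142
Gain = 20 log₁₀(0.14142) ≈ -16.99 dB
∠T = (45.00°) − (0.57°) = 44.43°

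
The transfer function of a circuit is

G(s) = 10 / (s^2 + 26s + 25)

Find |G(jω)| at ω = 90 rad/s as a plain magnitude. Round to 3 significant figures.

0.00119

Substitute s = j90:
Numerator: 10 = 10 + j0
Denominator: (j90)^2 + 26(j90) + 25 = -8075 + j2340
|N| = √(10² + 0²) ≈ 10, ∠N ≈ 0.00°
|D| = √(8075² + 2340²) ≈ 8407.2, ∠D ≈ 163.84°
|G| = 10 / 8407.2 ≈ 0.0011895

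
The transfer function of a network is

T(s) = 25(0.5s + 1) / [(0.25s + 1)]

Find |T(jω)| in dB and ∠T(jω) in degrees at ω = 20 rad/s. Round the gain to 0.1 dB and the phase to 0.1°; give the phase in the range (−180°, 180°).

At ω = 20 rad/s:
zero (1 + j20·0.5) = 1 + j10 → |·| ≈ 10.05, ∠ ≈ 84.29°
pole (1 + j20·0.25) = 1 + j5 → |·| ≈ 5.099, ∠ ≈ 78.69°
|T| = 25 · 10.05 / (5.099) ≈ 49.274
Gain = 20 log₁₀(49.274) ≈ 33.85 dB
∠T = (84.29°) − (78.69°) = 5.60°

33.9 dB, 5.6°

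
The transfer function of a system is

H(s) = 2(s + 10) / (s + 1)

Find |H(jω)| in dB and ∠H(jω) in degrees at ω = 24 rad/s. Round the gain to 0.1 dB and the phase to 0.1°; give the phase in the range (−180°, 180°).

At s = jω = j24:
zero (s+10): 10 + j24 → |·| = √(10²+24²) = √676 ≈ 26, ∠ = arctan(24/10) ≈ 67.38°
pole (s+1): 1 + j24 → |·| = √(1²+24²) = √577 ≈ 24.021, ∠ = arctan(24/1) ≈ 87.61°
|H| = 2 · 26 / 24.021 ≈ 2.1648
Gain = 20 log₁₀(2.1648) ≈ 6.71 dB
∠H = 67.38° − 87.61° = -20.23°

6.7 dB, -20.2°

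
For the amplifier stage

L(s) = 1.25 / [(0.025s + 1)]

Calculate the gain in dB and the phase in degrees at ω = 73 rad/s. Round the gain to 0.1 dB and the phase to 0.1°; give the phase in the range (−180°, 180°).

-4.4 dB, -61.3°

At ω = 73 rad/s:
pole (1 + j73·0.025) = 1 + j1.825 → |·| ≈ 2.081, ∠ ≈ 61.28°
|L| = 1.25 · 1 / (2.081) ≈ 0.60067
Gain = 20 log₁₀(0.60067) ≈ -4.43 dB
∠L = (0°) − (61.28°) = -61.28°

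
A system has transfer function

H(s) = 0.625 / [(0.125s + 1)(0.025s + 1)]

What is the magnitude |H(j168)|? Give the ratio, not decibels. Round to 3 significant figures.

0.00689

At ω = 168 rad/s:
pole (1 + j168·0.125) = 1 + j21 → |·| ≈ 21.024, ∠ ≈ 87.27°
pole (1 + j168·0.025) = 1 + j4.2 → |·| ≈ 4.3174, ∠ ≈ 76.61°
|H| = 0.625 · 1 / (21.024 · 4.3174) ≈ 0.0068856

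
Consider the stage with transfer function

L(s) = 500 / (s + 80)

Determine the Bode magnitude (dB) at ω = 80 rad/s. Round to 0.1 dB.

Substitute s = j80:
Numerator: 500 = 500 + j0
Denominator: (j80) + 80 = 80 + j80
|N| = √(500² + 0²) ≈ 500, ∠N ≈ 0.00°
|D| = √(80² + 80²) ≈ 113.14, ∠D ≈ 45.00°
|L| = 500 / 113.14 ≈ 4.4193
Gain = 20 log₁₀(4.4193) ≈ 12.91 dB

12.9 dB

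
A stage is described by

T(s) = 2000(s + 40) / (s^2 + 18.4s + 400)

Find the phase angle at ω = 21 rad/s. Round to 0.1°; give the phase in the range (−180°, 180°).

At s = jω = j21:
zero (s+40): 40 + j21 → |·| = √(40²+21²) = √2041 ≈ 45.177, ∠ = arctan(21/40) ≈ 27.70°
quadratic: (j21)² + 18.4·j21 + 400 = -41 + j386.4 → |·| ≈ 388.57, ∠ ≈ 96.06°
∠T = 27.70° − 96.06° = -68.36°

-68.4°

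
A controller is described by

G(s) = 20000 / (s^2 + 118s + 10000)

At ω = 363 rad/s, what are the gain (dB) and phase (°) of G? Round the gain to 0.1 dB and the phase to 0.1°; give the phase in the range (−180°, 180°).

At s = jω = j363:
quadratic: (j363)² + 118·j363 + 10000 = -121769 + j42834 → |·| ≈ 1.2908e+05, ∠ ≈ 160.62°
|G| = 20000 / 1.2908e+05 ≈ 0.15494
Gain = 20 log₁₀(0.15494) ≈ -16.20 dB
∠G = 0.00° − 160.62° = -160.62°

-16.2 dB, -160.6°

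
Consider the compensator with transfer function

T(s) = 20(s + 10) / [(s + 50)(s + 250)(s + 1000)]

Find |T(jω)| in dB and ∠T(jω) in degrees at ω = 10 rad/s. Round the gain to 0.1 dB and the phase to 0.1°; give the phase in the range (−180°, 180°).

-93.1 dB, 30.8°

At s = jω = j10:
zero (s+10): 10 + j10 → |·| = √(10²+10²) = √200 ≈ 14.142, ∠ = arctan(10/10) ≈ 45.00°
pole (s+50): 50 + j10 → |·| = √(50²+10²) = √2600 ≈ 50.99, ∠ = arctan(10/50) ≈ 11.31°
pole (s+250): 250 + j10 → |·| = √(250²+10²) = √62600 ≈ 250.2, ∠ = arctan(10/250) ≈ 2.29°
pole (s+1000): 1000 + j10 → |·| = √(1000²+10²) = √1000100 ≈ 1000, ∠ = arctan(10/1000) ≈ 0.57°
|T| = 20 · 14.142 / 1.2758e+07 ≈ 2.217e-05
Gain = 20 log₁₀(2.217e-05) ≈ -93.08 dB
∠T = 45.00° − 14.17° = 30.83°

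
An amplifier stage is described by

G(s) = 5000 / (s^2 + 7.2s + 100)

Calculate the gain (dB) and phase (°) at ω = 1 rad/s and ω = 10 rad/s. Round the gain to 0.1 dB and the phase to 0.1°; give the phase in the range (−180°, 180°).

ω = 1: 34.0 dB, -4.2°; ω = 10: 36.8 dB, -90.0°

At s = jω = j1:
quadratic: (j1)² + 7.2·j1 + 100 = 99 + j7.2 → |·| ≈ 99.261, ∠ ≈ 4.16°
|G| = 5000 / 99.261 ≈ 50.372
Gain = 20 log₁₀(50.372) ≈ 34.04 dB
∠G = 0.00° − 4.16° = -4.16°

At s = jω = j10:
quadratic: (j10)² + 7.2·j10 + 100 = 0 + j72 → |·| ≈ 72, ∠ ≈ 90.00°
|G| = 5000 / 72 ≈ 69.444
Gain = 20 log₁₀(69.444) ≈ 36.83 dB
∠G = 0.00° − 90.00° = -90.00°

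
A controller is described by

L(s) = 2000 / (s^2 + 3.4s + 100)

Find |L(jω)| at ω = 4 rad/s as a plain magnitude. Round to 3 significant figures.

At s = jω = j4:
quadratic: (j4)² + 3.4·j4 + 100 = 84 + j13.6 → |·| ≈ 85.094, ∠ ≈ 9.20°
|L| = 2000 / 85.094 ≈ 23.503

23.5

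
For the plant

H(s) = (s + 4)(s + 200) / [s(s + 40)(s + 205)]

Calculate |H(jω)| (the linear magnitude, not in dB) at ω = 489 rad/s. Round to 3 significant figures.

At s = jω = j489:
zero (s+4): 4 + j489 → |·| = √(4²+489²) = √239137 ≈ 489.02, ∠ = arctan(489/4) ≈ 89.53°
zero (s+200): 200 + j489 → |·| = √(200²+489²) = √279121 ≈ 528.32, ∠ = arctan(489/200) ≈ 67.76°
pole (s+40): 40 + j489 → |·| = √(40²+489²) = √240721 ≈ 490.63, ∠ = arctan(489/40) ≈ 85.32°
pole (s+205): 205 + j489 → |·| = √(205²+489²) = √281146 ≈ 530.23, ∠ = arctan(489/205) ≈ 67.26°
pole at origin: |s| = 489, ∠ = 90.00° (in denominator)
|H| = 1 · 2.5836e+05 / 1.2721e+08 ≈ 0.002031

0.00203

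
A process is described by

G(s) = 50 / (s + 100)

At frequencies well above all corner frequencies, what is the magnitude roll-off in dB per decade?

Each pole contributes −20 dB/decade at high frequency; each zero contributes +20 dB/decade.
Net: 0 zero(s) − 1 pole(s) → -20 dB/decade.

-20 dB/decade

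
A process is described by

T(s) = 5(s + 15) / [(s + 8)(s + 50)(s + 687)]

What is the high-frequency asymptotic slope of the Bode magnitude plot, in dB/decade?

-40 dB/decade

Each pole contributes −20 dB/decade at high frequency; each zero contributes +20 dB/decade.
Net: 1 zero(s) − 3 pole(s) → -40 dB/decade.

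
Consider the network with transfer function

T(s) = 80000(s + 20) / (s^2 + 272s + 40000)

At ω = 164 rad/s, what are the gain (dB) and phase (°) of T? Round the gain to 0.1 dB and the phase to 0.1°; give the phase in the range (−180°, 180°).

49.1 dB, 9.4°

At s = jω = j164:
zero (s+20): 20 + j164 → |·| = √(20²+164²) = √27296 ≈ 165.22, ∠ = arctan(164/20) ≈ 83.05°
quadratic: (j164)² + 272·j164 + 40000 = 13104 + j44608 → |·| ≈ 46493, ∠ ≈ 73.63°
|T| = 80000 · 165.22 / 46493 ≈ 284.29
Gain = 20 log₁₀(284.29) ≈ 49.08 dB
∠T = 83.05° − 73.63° = 9.42°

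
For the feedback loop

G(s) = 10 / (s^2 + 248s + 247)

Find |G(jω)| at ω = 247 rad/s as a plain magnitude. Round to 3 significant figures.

0.000116

Substitute s = j247:
Numerator: 10 = 10 + j0
Denominator: (j247)^2 + 248(j247) + 247 = -60762 + j61256
|N| = √(10² + 0²) ≈ 10, ∠N ≈ 0.00°
|D| = √(60762² + 61256²) ≈ 86280, ∠D ≈ 134.77°
|G| = 10 / 86280 ≈ 0.0001159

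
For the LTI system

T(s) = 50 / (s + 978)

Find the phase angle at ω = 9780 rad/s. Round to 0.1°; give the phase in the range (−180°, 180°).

At s = jω = j9780:
pole (s+978): 978 + j9780 → |·| = √(978²+9780²) = √96604884 ≈ 9828.8, ∠ = arctan(9780/978) ≈ 84.29°
∠T = 0.00° − 84.29° = -84.29°

-84.3°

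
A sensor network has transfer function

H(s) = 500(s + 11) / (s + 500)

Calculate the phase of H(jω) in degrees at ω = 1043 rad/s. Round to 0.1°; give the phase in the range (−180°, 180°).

25.0°

At s = jω = j1043:
zero (s+11): 11 + j1043 → |·| = √(11²+1043²) = √1087970 ≈ 1043.1, ∠ = arctan(1043/11) ≈ 89.40°
pole (s+500): 500 + j1043 → |·| = √(500²+1043²) = √1337849 ≈ 1156.7, ∠ = arctan(1043/500) ≈ 64.39°
∠H = 89.40° − 64.39° = 25.01°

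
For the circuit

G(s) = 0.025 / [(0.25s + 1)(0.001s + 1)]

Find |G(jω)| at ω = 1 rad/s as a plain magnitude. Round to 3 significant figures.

At ω = 1 rad/s:
pole (1 + j1·0.25) = 1 + j0.25 → |·| ≈ 1.0308, ∠ ≈ 14.04°
pole (1 + j1·0.001) = 1 + j0.001 → |·| ≈ 1, ∠ ≈ 0.06°
|G| = 0.025 · 1 / (1.0308 · 1) ≈ 0.024253

0.0243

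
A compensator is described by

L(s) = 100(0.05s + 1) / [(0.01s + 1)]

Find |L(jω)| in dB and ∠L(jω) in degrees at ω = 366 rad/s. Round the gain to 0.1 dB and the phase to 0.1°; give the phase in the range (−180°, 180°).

At ω = 366 rad/s:
zero (1 + j366·0.05) = 1 + j18.3 → |·| ≈ 18.327, ∠ ≈ 86.87°
pole (1 + j366·0.01) = 1 + j3.66 → |·| ≈ 3.7942, ∠ ≈ 74.72°
|L| = 100 · 18.327 / (3.7942) ≈ 483.03
Gain = 20 log₁₀(483.03) ≈ 53.68 dB
∠L = (86.87°) − (74.72°) = 12.15°

53.7 dB, 12.2°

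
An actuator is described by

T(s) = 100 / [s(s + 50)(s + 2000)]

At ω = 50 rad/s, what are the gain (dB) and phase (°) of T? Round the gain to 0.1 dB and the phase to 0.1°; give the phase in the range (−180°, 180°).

At s = jω = j50:
pole (s+50): 50 + j50 → |·| = √(50²+50²) = √5000 ≈ 70.711, ∠ = arctan(50/50) ≈ 45.00°
pole (s+2000): 2000 + j50 → |·| = √(2000²+50²) = √4002500 ≈ 2000.6, ∠ = arctan(50/2000) ≈ 1.43°
pole at origin: |s| = 50, ∠ = 90.00° (in denominator)
|T| = 100 / 7.0732e+06 ≈ 1.4138e-05
Gain = 20 log₁₀(1.4138e-05) ≈ -96.99 dB
∠T = 0.00° − 136.43° = -136.43°

-97.0 dB, -136.4°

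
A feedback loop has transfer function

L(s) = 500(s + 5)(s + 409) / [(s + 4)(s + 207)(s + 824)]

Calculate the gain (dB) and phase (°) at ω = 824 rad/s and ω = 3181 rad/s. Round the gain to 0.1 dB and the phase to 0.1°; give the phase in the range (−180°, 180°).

At s = jω = j824:
zero (s+5): 5 + j824 → |·| = √(5²+824²) = √679001 ≈ 824.02, ∠ = arctan(824/5) ≈ 89.65°
zero (s+409): 409 + j824 → |·| = √(409²+824²) = √846257 ≈ 919.92, ∠ = arctan(824/409) ≈ 63.60°
pole (s+4): 4 + j824 → |·| = √(4²+824²) = √678992 ≈ 824.01, ∠ = arctan(824/4) ≈ 89.72°
pole (s+207): 207 + j824 → |·| = √(207²+824²) = √721825 ≈ 849.6, ∠ = arctan(824/207) ≈ 75.90°
pole (s+824): 824 + j824 → |·| = √(824²+824²) = √1357952 ≈ 1165.3, ∠ = arctan(824/824) ≈ 45.00°
|L| = 500 · 7.5803e+05 / 8.158e+08 ≈ 0.46459
Gain = 20 log₁₀(0.46459) ≈ -6.66 dB
∠L = 153.25° − 210.62° = -57.37°

At s = jω = j3181:
zero (s+5): 5 + j3181 → |·| = √(5²+3181²) = √10118786 ≈ 3181, ∠ = arctan(3181/5) ≈ 89.91°
zero (s+409): 409 + j3181 → |·| = √(409²+3181²) = √10286042 ≈ 3207.2, ∠ = arctan(3181/409) ≈ 82.67°
pole (s+4): 4 + j3181 → |·| = √(4²+3181²) = √10118777 ≈ 3181, ∠ = arctan(3181/4) ≈ 89.93°
pole (s+207): 207 + j3181 → |·| = √(207²+3181²) = √10161610 ≈ 3187.7, ∠ = arctan(3181/207) ≈ 86.28°
pole (s+824): 824 + j3181 → |·| = √(824²+3181²) = √10797737 ≈ 3286, ∠ = arctan(3181/824) ≈ 75.48°
|L| = 500 · 1.0202e+07 / 3.332e+10 ≈ 0.15309
Gain = 20 log₁₀(0.15309) ≈ -16.30 dB
∠L = 172.58° − 251.69° = -79.11°

ω = 824: -6.7 dB, -57.4°; ω = 3181: -16.3 dB, -79.1°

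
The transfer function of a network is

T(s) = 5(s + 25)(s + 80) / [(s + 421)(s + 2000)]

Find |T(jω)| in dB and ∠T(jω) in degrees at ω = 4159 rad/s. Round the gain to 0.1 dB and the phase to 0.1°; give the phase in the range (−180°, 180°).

At s = jω = j4159:
zero (s+25): 25 + j4159 → |·| = √(25²+4159²) = √17297906 ≈ 4159.1, ∠ = arctan(4159/25) ≈ 89.66°
zero (s+80): 80 + j4159 → |·| = √(80²+4159²) = √17303681 ≈ 4159.8, ∠ = arctan(4159/80) ≈ 88.90°
pole (s+421): 421 + j4159 → |·| = √(421²+4159²) = √17474522 ≈ 4180.3, ∠ = arctan(4159/421) ≈ 84.22°
pole (s+2000): 2000 + j4159 → |·| = √(2000²+4159²) = √21297281 ≈ 4614.9, ∠ = arctan(4159/2000) ≈ 64.32°
|T| = 5 · 1.7301e+07 / 1.9292e+07 ≈ 4.484
Gain = 20 log₁₀(4.484) ≈ 13.03 dB
∠T = 178.56° − 148.54° = 30.02°

13.0 dB, 30.0°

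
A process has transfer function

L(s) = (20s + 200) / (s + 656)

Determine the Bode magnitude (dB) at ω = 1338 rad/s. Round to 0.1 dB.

25.1 dB

Substitute s = j1338:
Numerator: 20(j1338) + 200 = 200 + j26760
Denominator: (j1338) + 656 = 656 + j1338
|N| = √(200² + 26760²) ≈ 26761, ∠N ≈ 89.57°
|D| = √(656² + 1338²) ≈ 1490.2, ∠D ≈ 63.88°
|L| = 26761 / 1490.2 ≈ 17.958
Gain = 20 log₁₀(17.958) ≈ 25.09 dB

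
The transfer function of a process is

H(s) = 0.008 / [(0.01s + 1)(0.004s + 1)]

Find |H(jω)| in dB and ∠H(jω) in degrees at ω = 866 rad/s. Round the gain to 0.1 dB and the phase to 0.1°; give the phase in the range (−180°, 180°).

At ω = 866 rad/s:
pole (1 + j866·0.01) = 1 + j8.66 → |·| ≈ 8.7175, ∠ ≈ 83.41°
pole (1 + j866·0.004) = 1 + j3.464 → |·| ≈ 3.6055, ∠ ≈ 73.90°
|H| = 0.008 · 1 / (8.7175 · 3.6055) ≈ 0.00025453
Gain = 20 log₁₀(0.00025453) ≈ -71.89 dB
∠H = (0°) − (83.41° + 73.90°) = -157.31°

-71.9 dB, -157.3°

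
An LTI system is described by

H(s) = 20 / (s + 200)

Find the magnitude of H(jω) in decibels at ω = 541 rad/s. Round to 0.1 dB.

-29.2 dB

Substitute s = j541:
Numerator: 20 = 20 + j0
Denominator: (j541) + 200 = 200 + j541
|N| = √(20² + 0²) ≈ 20, ∠N ≈ 0.00°
|D| = √(200² + 541²) ≈ 576.79, ∠D ≈ 69.71°
|H| = 20 / 576.79 ≈ 0.034675
Gain = 20 log₁₀(0.034675) ≈ -29.20 dB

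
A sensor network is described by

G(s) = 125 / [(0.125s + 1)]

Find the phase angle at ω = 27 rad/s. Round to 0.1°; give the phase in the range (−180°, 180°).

At ω = 27 rad/s:
pole (1 + j27·0.125) = 1 + j3.375 → |·| ≈ 3.52, ∠ ≈ 73.50°
∠G = (0°) − (73.50°) = -73.50°

-73.5°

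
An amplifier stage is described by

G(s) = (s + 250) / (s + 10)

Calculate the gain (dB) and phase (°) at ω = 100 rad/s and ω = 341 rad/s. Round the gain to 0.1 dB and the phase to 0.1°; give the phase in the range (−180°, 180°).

ω = 100: 8.6 dB, -62.5°; ω = 341: 1.9 dB, -34.6°

At s = jω = j100:
zero (s+250): 250 + j100 → |·| = √(250²+100²) = √72500 ≈ 269.26, ∠ = arctan(100/250) ≈ 21.80°
pole (s+10): 10 + j100 → |·| = √(10²+100²) = √10100 ≈ 100.5, ∠ = arctan(100/10) ≈ 84.29°
|G| = 1 · 269.26 / 100.5 ≈ 2.6792
Gain = 20 log₁₀(2.6792) ≈ 8.56 dB
∠G = 21.80° − 84.29° = -62.49°

At s = jω = j341:
zero (s+250): 250 + j341 → |·| = √(250²+341²) = √178781 ≈ 422.83, ∠ = arctan(341/250) ≈ 53.75°
pole (s+10): 10 + j341 → |·| = √(10²+341²) = √116381 ≈ 341.15, ∠ = arctan(341/10) ≈ 88.32°
|G| = 1 · 422.83 / 341.15 ≈ 1.2394
Gain = 20 log₁₀(1.2394) ≈ 1.86 dB
∠G = 53.75° − 88.32° = -34.57°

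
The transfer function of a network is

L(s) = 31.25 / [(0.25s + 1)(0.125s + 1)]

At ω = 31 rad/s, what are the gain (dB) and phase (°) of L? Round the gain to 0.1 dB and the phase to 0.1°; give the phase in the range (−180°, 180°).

-0.0 dB, -158.2°

At ω = 31 rad/s:
pole (1 + j31·0.25) = 1 + j7.75 → |·| ≈ 7.8142, ∠ ≈ 82.65°
pole (1 + j31·0.125) = 1 + j3.875 → |·| ≈ 4.002, ∠ ≈ 75.53°
|L| = 31.25 · 1 / (7.8142 · 4.002) ≈ 0.99928
Gain = 20 log₁₀(0.99928) ≈ -0.01 dB
∠L = (0°) − (82.65° + 75.53°) = -158.18°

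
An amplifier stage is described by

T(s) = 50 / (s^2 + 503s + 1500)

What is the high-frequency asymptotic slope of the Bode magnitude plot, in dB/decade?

Each pole contributes −20 dB/decade at high frequency; each zero contributes +20 dB/decade.
Net: 0 zero(s) − 2 pole(s) → -40 dB/decade.

-40 dB/decade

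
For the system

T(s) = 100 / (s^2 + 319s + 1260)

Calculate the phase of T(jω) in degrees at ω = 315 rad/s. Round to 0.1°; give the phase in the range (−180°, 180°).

Substitute s = j315:
Numerator: 100 = 100 + j0
Denominator: (j315)^2 + 319(j315) + 1260 = -97965 + j100485
|N| = √(100² + 0²) ≈ 100, ∠N ≈ 0.00°
|D| = √(97965² + 100485²) ≈ 1.4034e+05, ∠D ≈ 134.27°
∠T = 0.00° − 134.27° = -134.27°

-134.3°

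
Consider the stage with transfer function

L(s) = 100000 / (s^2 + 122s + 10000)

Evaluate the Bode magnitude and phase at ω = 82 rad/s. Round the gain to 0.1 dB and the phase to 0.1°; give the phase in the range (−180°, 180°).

At s = jω = j82:
quadratic: (j82)² + 122·j82 + 10000 = 3276 + j10004 → |·| ≈ 10527, ∠ ≈ 71.87°
|L| = 100000 / 10527 ≈ 9.4994
Gain = 20 log₁₀(9.4994) ≈ 19.55 dB
∠L = 0.00° − 71.87° = -71.87°

19.6 dB, -71.9°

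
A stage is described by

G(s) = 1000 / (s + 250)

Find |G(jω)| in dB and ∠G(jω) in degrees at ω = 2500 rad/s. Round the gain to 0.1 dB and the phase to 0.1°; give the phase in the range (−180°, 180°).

At s = jω = j2500:
pole (s+250): 250 + j2500 → |·| = √(250²+2500²) = √6312500 ≈ 2512.5, ∠ = arctan(2500/250) ≈ 84.29°
|G| = 1000 / 2512.5 ≈ 0.39801
Gain = 20 log₁₀(0.39801) ≈ -8.00 dB
∠G = 0.00° − 84.29° = -84.29°

-8.0 dB, -84.3°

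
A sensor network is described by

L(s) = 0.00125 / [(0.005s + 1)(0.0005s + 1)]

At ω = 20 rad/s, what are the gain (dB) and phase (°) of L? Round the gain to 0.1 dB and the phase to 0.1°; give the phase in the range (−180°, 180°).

-58.1 dB, -6.3°

At ω = 20 rad/s:
pole (1 + j20·0.005) = 1 + j0.1 → |·| ≈ 1.005, ∠ ≈ 5.71°
pole (1 + j20·0.0005) = 1 + j0.01 → |·| ≈ 1, ∠ ≈ 0.57°
|L| = 0.00125 · 1 / (1.005 · 1) ≈ 0.0012438
Gain = 20 log₁₀(0.0012438) ≈ -58.10 dB
∠L = (0°) − (5.71° + 0.57°) = -6.28°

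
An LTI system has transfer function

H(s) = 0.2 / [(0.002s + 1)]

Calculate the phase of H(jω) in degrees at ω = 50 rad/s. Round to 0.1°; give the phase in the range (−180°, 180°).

At ω = 50 rad/s:
pole (1 + j50·0.002) = 1 + j0.1 → |·| ≈ 1.005, ∠ ≈ 5.71°
∠H = (0°) − (5.71°) = -5.71°

-5.7°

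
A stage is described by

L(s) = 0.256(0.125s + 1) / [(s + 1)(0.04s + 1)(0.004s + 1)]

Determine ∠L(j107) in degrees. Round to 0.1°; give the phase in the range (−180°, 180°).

At ω = 107 rad/s:
zero (1 + j107·0.125) = 1 + j13.375 → |·| ≈ 13.412, ∠ ≈ 85.72°
pole (1 + j107·1) = 1 + j107 → |·| ≈ 107, ∠ ≈ 89.46°
pole (1 + j107·0.04) = 1 + j4.28 → |·| ≈ 4.3953, ∠ ≈ 76.85°
pole (1 + j107·0.004) = 1 + j0.428 → |·| ≈ 1.0877, ∠ ≈ 23.17°
∠L = (85.72°) − (89.46° + 76.85° + 23.17°) = -103.76°

-103.8°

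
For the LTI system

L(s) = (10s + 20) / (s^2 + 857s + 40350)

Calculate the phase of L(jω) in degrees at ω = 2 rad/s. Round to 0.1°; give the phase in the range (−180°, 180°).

42.6°

Substitute s = j2:
Numerator: 10(j2) + 20 = 20 + j20
Denominator: (j2)^2 + 857(j2) + 40350 = 40346 + j1714
|N| = √(20² + 20²) ≈ 28.284, ∠N ≈ 45.00°
|D| = √(40346² + 1714²) ≈ 40382, ∠D ≈ 2.43°
∠L = 45.00° − 2.43° = 42.57°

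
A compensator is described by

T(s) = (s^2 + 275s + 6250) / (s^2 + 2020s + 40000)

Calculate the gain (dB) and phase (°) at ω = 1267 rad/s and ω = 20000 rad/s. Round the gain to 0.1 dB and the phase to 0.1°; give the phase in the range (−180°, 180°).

ω = 1267: -5.3 dB, 46.3°; ω = 20000: -0.0 dB, 5.0°

Substitute s = j1267:
Numerator: (j1267)^2 + 275(j1267) + 6250 = -1599039 + j348425
Denominator: (j1267)^2 + 2020(j1267) + 40000 = -1565289 + j2559340
|N| = √(1599039² + 348425²) ≈ 1.6366e+06, ∠N ≈ 167.71°
|D| = √(1565289² + 2559340²) ≈ 3.0001e+06, ∠D ≈ 121.45°
|T| = 1.6366e+06 / 3.0001e+06 ≈ 0.54552
Gain = 20 log₁₀(0.54552) ≈ -5.26 dB
∠T = 167.71° − 121.45° = 46.26°

Substitute s = j20000:
Numerator: (j20000)^2 + 275(j20000) + 6250 = -399993750 + j5500000
Denominator: (j20000)^2 + 2020(j20000) + 40000 = -399960000 + j40400000
|N| = √(399993750² + 5500000²) ≈ 4.0003e+08, ∠N ≈ 179.21°
|D| = √(399960000² + 40400000²) ≈ 4.02e+08, ∠D ≈ 174.23°
|T| = 4.0003e+08 / 4.02e+08 ≈ 0.9951
Gain = 20 log₁₀(0.9951) ≈ -0.04 dB
∠T = 179.21° − 174.23° = 4.98°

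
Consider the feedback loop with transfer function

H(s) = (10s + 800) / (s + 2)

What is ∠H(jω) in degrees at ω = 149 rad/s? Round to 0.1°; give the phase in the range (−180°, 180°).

-27.5°

Substitute s = j149:
Numerator: 10(j149) + 800 = 800 + j1490
Denominator: (j149) + 2 = 2 + j149
|N| = √(800² + 1490²) ≈ 1691.2, ∠N ≈ 61.77°
|D| = √(2² + 149²) ≈ 149.01, ∠D ≈ 89.23°
∠H = 61.77° − 89.23° = -27.46°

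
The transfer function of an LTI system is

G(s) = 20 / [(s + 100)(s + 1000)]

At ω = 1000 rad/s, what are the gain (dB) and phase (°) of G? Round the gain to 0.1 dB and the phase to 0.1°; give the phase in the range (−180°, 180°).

At s = jω = j1000:
pole (s+100): 100 + j1000 → |·| = √(100²+1000²) = √1010000 ≈ 1005, ∠ = arctan(1000/100) ≈ 84.29°
pole (s+1000): 1000 + j1000 → |·| = √(1000²+1000²) = √2000000 ≈ 1414.2, ∠ = arctan(1000/1000) ≈ 45.00°
|G| = 20 / 1.4213e+06 ≈ 1.4072e-05
Gain = 20 log₁₀(1.4072e-05) ≈ -97.03 dB
∠G = 0.00° − 129.29° = -129.29°

-97.0 dB, -129.3°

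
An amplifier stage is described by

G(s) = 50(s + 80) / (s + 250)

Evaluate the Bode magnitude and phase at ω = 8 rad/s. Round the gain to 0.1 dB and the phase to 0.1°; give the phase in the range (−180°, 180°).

At s = jω = j8:
zero (s+80): 80 + j8 → |·| = √(80²+8²) = √6464 ≈ 80.399, ∠ = arctan(8/80) ≈ 5.71°
pole (s+250): 250 + j8 → |·| = √(250²+8²) = √62564 ≈ 250.13, ∠ = arctan(8/250) ≈ 1.83°
|G| = 50 · 80.399 / 250.13 ≈ 16.071
Gain = 20 log₁₀(16.071) ≈ 24.12 dB
∠G = 5.71° − 1.83° = 3.88°

24.1 dB, 3.9°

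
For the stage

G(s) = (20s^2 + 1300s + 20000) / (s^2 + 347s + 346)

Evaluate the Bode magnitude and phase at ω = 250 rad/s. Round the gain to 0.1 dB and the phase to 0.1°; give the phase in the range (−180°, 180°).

Substitute s = j250:
Numerator: 20(j250)^2 + 1300(j250) + 20000 = -1230000 + j325000
Denominator: (j250)^2 + 347(j250) + 346 = -62154 + j86750
|N| = √(1230000² + 325000²) ≈ 1.2722e+06, ∠N ≈ 165.20°
|D| = √(62154² + 86750²) ≈ 1.0672e+05, ∠D ≈ 125.62°
|G| = 1.2722e+06 / 1.0672e+05 ≈ 11.921
Gain = 20 log₁₀(11.921) ≈ 21.53 dB
∠G = 165.20° − 125.62° = 39.58°

21.5 dB, 39.6°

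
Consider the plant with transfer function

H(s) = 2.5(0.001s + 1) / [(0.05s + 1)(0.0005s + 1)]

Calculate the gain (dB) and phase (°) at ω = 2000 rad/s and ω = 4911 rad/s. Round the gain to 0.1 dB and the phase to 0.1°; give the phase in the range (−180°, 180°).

ω = 2000: -28.1 dB, -71.0°; ω = 4911: -34.3 dB, -79.1°

At ω = 2000 rad/s:
zero (1 + j2000·0.001) = 1 + j2 → |·| ≈ 2.2361, ∠ ≈ 63.43°
pole (1 + j2000·0.05) = 1 + j100 → |·| ≈ 100, ∠ ≈ 89.43°
pole (1 + j2000·0.0005) = 1 + j1 → |·| ≈ 1.4142, ∠ ≈ 45.00°
|H| = 2.5 · 2.2361 / (100 · 1.4142) ≈ 0.039529
Gain = 20 log₁₀(0.039529) ≈ -28.06 dB
∠H = (63.43°) − (89.43° + 45.00°) = -71.00°

At ω = 4911 rad/s:
zero (1 + j4911·0.001) = 1 + j4.911 → |·| ≈ 5.0118, ∠ ≈ 78.49°
pole (1 + j4911·0.05) = 1 + j245.55 → |·| ≈ 245.55, ∠ ≈ 89.77°
pole (1 + j4911·0.0005) = 1 + j2.4555 → |·| ≈ 2.6513, ∠ ≈ 67.84°
|H| = 2.5 · 5.0118 / (245.55 · 2.6513) ≈ 0.019246
Gain = 20 log₁₀(0.019246) ≈ -34.31 dB
∠H = (78.49°) − (89.77° + 67.84°) = -79.12°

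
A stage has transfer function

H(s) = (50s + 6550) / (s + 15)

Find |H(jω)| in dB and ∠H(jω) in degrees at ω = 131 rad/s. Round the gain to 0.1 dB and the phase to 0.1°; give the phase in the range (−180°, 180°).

36.9 dB, -38.5°

Substitute s = j131:
Numerator: 50(j131) + 6550 = 6550 + j6550
Denominator: (j131) + 15 = 15 + j131
|N| = √(6550² + 6550²) ≈ 9263.1, ∠N ≈ 45.00°
|D| = √(15² + 131²) ≈ 131.86, ∠D ≈ 83.47°
|H| = 9263.1 / 131.86 ≈ 70.25
Gain = 20 log₁₀(70.25) ≈ 36.93 dB
∠H = 45.00° − 83.47° = -38.47°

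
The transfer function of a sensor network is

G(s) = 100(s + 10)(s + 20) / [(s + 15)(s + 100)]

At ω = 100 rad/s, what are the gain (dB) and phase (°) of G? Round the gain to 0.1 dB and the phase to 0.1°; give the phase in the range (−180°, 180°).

At s = jω = j100:
zero (s+10): 10 + j100 → |·| = √(10²+100²) = √10100 ≈ 100.5, ∠ = arctan(100/10) ≈ 84.29°
zero (s+20): 20 + j100 → |·| = √(20²+100²) = √10400 ≈ 101.98, ∠ = arctan(100/20) ≈ 78.69°
pole (s+15): 15 + j100 → |·| = √(15²+100²) = √10225 ≈ 101.12, ∠ = arctan(100/15) ≈ 81.47°
pole (s+100): 100 + j100 → |·| = √(100²+100²) = √20000 ≈ 141.42, ∠ = arctan(100/100) ≈ 45.00°
|G| = 100 · 10249 / 14300 ≈ 71.671
Gain = 20 log₁₀(71.671) ≈ 37.11 dB
∠G = 162.98° − 126.47° = 36.51°

37.1 dB, 36.5°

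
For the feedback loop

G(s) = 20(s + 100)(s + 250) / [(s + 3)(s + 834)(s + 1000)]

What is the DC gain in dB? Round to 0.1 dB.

G(0) = 20·100·250 / (3·834·1000) ≈ 0.19984
20 log₁₀(0.19984) ≈ -13.99 dB

-14.0 dB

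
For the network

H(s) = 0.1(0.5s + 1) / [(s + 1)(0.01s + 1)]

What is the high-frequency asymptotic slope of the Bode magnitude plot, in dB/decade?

-20 dB/decade

Each pole contributes −20 dB/decade at high frequency; each zero contributes +20 dB/decade.
Net: 1 zero(s) − 2 pole(s) → -20 dB/decade.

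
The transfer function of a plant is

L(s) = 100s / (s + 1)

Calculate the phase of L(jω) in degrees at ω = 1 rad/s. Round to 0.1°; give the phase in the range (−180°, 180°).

At s = jω = j1:
zero at origin: s = j1 → |·| = 1, ∠ = 90.00°
pole (s+1): 1 + j1 → |·| = √(1²+1²) = √2 ≈ 1.4142, ∠ = arctan(1/1) ≈ 45.00°
∠L = 90.00° − 45.00° = 45.00°

45.0°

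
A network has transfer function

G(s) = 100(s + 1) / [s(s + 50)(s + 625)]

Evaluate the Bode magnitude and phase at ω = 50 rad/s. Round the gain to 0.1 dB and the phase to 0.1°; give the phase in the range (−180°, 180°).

At s = jω = j50:
zero (s+1): 1 + j50 → |·| = √(1²+50²) = √2501 ≈ 50.01, ∠ = arctan(50/1) ≈ 88.85°
pole (s+50): 50 + j50 → |·| = √(50²+50²) = √5000 ≈ 70.711, ∠ = arctan(50/50) ≈ 45.00°
pole (s+625): 625 + j50 → |·| = √(625²+50²) = √393125 ≈ 627, ∠ = arctan(50/625) ≈ 4.57°
pole at origin: |s| = 50, ∠ = 90.00° (in denominator)
|G| = 100 · 50.01 / 2.2168e+06 ≈ 0.002256
Gain = 20 log₁₀(0.002256) ≈ -52.93 dB
∠G = 88.85° − 139.57° = -50.72°

-52.9 dB, -50.7°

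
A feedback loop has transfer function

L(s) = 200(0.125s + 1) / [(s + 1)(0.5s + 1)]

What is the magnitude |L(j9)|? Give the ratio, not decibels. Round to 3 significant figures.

7.21

At ω = 9 rad/s:
zero (1 + j9·0.125) = 1 + j1.125 → |·| ≈ 1.5052, ∠ ≈ 48.37°
pole (1 + j9·1) = 1 + j9 → |·| ≈ 9.0554, ∠ ≈ 83.66°
pole (1 + j9·0.5) = 1 + j4.5 → |·| ≈ 4.6098, ∠ ≈ 77.47°
|L| = 200 · 1.5052 / (9.0554 · 4.6098) ≈ 7.2116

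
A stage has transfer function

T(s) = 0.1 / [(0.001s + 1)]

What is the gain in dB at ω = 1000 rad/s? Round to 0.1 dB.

-23.0 dB

At ω = 1000 rad/s:
pole (1 + j1000·0.001) = 1 + j1 → |·| ≈ 1.4142, ∠ ≈ 45.00°
|T| = 0.1 · 1 / (1.4142) ≈ 0.070711
Gain = 20 log₁₀(0.070711) ≈ -23.01 dB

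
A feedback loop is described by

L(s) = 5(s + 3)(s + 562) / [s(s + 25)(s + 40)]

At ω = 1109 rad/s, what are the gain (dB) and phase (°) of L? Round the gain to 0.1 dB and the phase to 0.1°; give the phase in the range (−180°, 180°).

-45.9 dB, -113.7°

At s = jω = j1109:
zero (s+3): 3 + j1109 → |·| = √(3²+1109²) = √1229890 ≈ 1109, ∠ = arctan(1109/3) ≈ 89.85°
zero (s+562): 562 + j1109 → |·| = √(562²+1109²) = √1545725 ≈ 1243.3, ∠ = arctan(1109/562) ≈ 63.13°
pole (s+25): 25 + j1109 → |·| = √(25²+1109²) = √1230506 ≈ 1109.3, ∠ = arctan(1109/25) ≈ 88.71°
pole (s+40): 40 + j1109 → |·| = √(40²+1109²) = √1231481 ≈ 1109.7, ∠ = arctan(1109/40) ≈ 87.93°
pole at origin: |s| = 1109, ∠ = 90.00° (in denominator)
|L| = 5 · 1.3788e+06 / 1.3652e+09 ≈ 0.0050498
Gain = 20 log₁₀(0.0050498) ≈ -45.93 dB
∠L = 152.98° − 266.64° = -113.66°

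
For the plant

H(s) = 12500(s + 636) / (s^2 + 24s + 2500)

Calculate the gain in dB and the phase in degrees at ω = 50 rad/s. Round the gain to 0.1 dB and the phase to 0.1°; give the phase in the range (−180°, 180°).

76.5 dB, -85.5°

At s = jω = j50:
zero (s+636): 636 + j50 → |·| = √(636²+50²) = √406996 ≈ 637.96, ∠ = arctan(50/636) ≈ 4.50°
quadratic: (j50)² + 24·j50 + 2500 = 0 + j1200 → |·| ≈ 1200, ∠ ≈ 90.00°
|H| = 12500 · 637.96 / 1200 ≈ 6645.4
Gain = 20 log₁₀(6645.4) ≈ 76.45 dB
∠H = 4.50° − 90.00° = -85.50°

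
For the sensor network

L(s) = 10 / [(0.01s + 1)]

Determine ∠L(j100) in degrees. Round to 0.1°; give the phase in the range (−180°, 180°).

-45.0°

At ω = 100 rad/s:
pole (1 + j100·0.01) = 1 + j1 → |·| ≈ 1.4142, ∠ ≈ 45.00°
∠L = (0°) − (45.00°) = -45.00°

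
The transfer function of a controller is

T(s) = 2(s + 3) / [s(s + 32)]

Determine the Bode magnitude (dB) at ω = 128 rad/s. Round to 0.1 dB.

-36.4 dB

At s = jω = j128:
zero (s+3): 3 + j128 → |·| = √(3²+128²) = √16393 ≈ 128.04, ∠ = arctan(128/3) ≈ 88.66°
pole (s+32): 32 + j128 → |·| = √(32²+128²) = √17408 ≈ 131.94, ∠ = arctan(128/32) ≈ 75.96°
pole at origin: |s| = 128, ∠ = 90.00° (in denominator)
|T| = 2 · 128.04 / 16888 ≈ 0.015163
Gain = 20 log₁₀(0.015163) ≈ -36.38 dB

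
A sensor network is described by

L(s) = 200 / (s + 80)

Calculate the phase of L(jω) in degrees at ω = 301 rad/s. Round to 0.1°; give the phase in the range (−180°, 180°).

Substitute s = j301:
Numerator: 200 = 200 + j0
Denominator: (j301) + 80 = 80 + j301
|N| = √(200² + 0²) ≈ 200, ∠N ≈ 0.00°
|D| = √(80² + 301²) ≈ 311.45, ∠D ≈ 75.12°
∠L = 0.00° − 75.12° = -75.12°

-75.1°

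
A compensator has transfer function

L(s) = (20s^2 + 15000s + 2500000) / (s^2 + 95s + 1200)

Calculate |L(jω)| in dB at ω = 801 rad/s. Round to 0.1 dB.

27.8 dB

Substitute s = j801:
Numerator: 20(j801)^2 + 15000(j801) + 2500000 = -10332020 + j12015000
Denominator: (j801)^2 + 95(j801) + 1200 = -640401 + j76095
|N| = √(10332020² + 12015000²) ≈ 1.5846e+07, ∠N ≈ 130.69°
|D| = √(640401² + 76095²) ≈ 6.4491e+05, ∠D ≈ 173.22°
|L| = 1.5846e+07 / 6.4491e+05 ≈ 24.571
Gain = 20 log₁₀(24.571) ≈ 27.81 dB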